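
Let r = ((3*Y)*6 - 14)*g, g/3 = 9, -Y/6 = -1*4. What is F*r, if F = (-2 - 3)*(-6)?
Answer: 338580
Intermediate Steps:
Y = 24 (Y = -(-6)*4 = -6*(-4) = 24)
g = 27 (g = 3*9 = 27)
F = 30 (F = -5*(-6) = 30)
r = 11286 (r = ((3*24)*6 - 14)*27 = (72*6 - 14)*27 = (432 - 14)*27 = 418*27 = 11286)
F*r = 30*11286 = 338580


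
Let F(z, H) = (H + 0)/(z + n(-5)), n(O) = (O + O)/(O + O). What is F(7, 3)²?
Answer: 9/64 ≈ 0.14063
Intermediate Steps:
n(O) = 1 (n(O) = (2*O)/((2*O)) = (2*O)*(1/(2*O)) = 1)
F(z, H) = H/(1 + z) (F(z, H) = (H + 0)/(z + 1) = H/(1 + z))
F(7, 3)² = (3/(1 + 7))² = (3/8)² = 9/64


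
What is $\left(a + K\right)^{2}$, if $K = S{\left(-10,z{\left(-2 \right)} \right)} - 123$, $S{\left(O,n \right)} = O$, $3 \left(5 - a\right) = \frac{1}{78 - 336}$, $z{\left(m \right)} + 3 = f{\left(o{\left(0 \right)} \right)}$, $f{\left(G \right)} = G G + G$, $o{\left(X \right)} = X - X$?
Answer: $\frac{9815063041}{599076} \approx 16384.0$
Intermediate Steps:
$o{\left(X \right)} = 0$
$f{\left(G \right)} = G + G^{2}$ ($f{\left(G \right)} = G^{2} + G = G + G^{2}$)
$z{\left(m \right)} = -3$ ($z{\left(m \right)} = -3 + 0 \left(1 + 0\right) = -3 + 0 \cdot 1 = -3 + 0 = -3$)
$a = \frac{3871}{774}$ ($a = 5 - \frac{1}{3 \left(78 - 336\right)} = 5 - \frac{1}{3 \left(-258\right)} = 5 - - \frac{1}{774} = 5 + \frac{1}{774} = \frac{3871}{774} \approx 5.0013$)
$K = -133$ ($K = -10 - 123 = -133$)
$\left(a + K\right)^{2} = \left(\frac{3871}{774} - 133\right)^{2} = \left(- \frac{99071}{774}\right)^{2} = \frac{9815063041}{599076}$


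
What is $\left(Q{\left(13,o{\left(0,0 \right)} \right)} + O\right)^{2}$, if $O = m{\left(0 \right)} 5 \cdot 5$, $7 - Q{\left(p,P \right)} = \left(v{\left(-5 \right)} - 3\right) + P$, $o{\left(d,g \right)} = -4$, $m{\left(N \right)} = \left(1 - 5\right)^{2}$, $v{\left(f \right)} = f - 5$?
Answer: $179776$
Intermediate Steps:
$v{\left(f \right)} = -5 + f$
$m{\left(N \right)} = 16$ ($m{\left(N \right)} = \left(-4\right)^{2} = 16$)
$Q{\left(p,P \right)} = 20 - P$ ($Q{\left(p,P \right)} = 7 - \left(\left(\left(-5 - 5\right) - 3\right) + P\right) = 7 - \left(\left(-10 - 3\right) + P\right) = 7 - \left(-13 + P\right) = 20 - P$)
$O = 400$ ($O = 16 \cdot 5 \cdot 5 = 80 \cdot 5 = 400$)
$\left(Q{\left(13,o{\left(0,0 \right)} \right)} + O\right)^{2} = \left(\left(20 - -4\right) + 400\right)^{2} = \left(\left(20 + 4\right) + 400\right)^{2} = \left(24 + 400\right)^{2} = 424^{2} = 179776$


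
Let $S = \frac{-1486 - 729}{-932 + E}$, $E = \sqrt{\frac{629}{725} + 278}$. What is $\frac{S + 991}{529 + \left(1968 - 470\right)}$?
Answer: $\frac{625380944511}{1276098297967} + \frac{11075 \sqrt{5863191}}{1276098297967} \approx 0.49009$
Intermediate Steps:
$E = \frac{\sqrt{5863191}}{145}$ ($E = \sqrt{629 \cdot \frac{1}{725} + 278} = \sqrt{\frac{629}{725} + 278} = \sqrt{\frac{202179}{725}} = \frac{\sqrt{5863191}}{145} \approx 16.699$)
$S = - \frac{2215}{-932 + \frac{\sqrt{5863191}}{145}}$ ($S = \frac{-1486 - 729}{-932 + \frac{\sqrt{5863191}}{145}} = - \frac{2215}{-932 + \frac{\sqrt{5863191}}{145}} \approx 2.42$)
$\frac{S + 991}{529 + \left(1968 - 470\right)} = \frac{\left(\frac{1496675500}{629550221} + \frac{11075 \sqrt{5863191}}{629550221}\right) + 991}{529 + \left(1968 - 470\right)} = \frac{\frac{625380944511}{629550221} + \frac{11075 \sqrt{5863191}}{629550221}}{529 + 1498} = \frac{\frac{625380944511}{629550221} + \frac{11075 \sqrt{5863191}}{629550221}}{2027} = \left(\frac{625380944511}{629550221} + \frac{11075 \sqrt{5863191}}{629550221}\right) \frac{1}{2027} = \frac{625380944511}{1276098297967} + \frac{11075 \sqrt{5863191}}{1276098297967}$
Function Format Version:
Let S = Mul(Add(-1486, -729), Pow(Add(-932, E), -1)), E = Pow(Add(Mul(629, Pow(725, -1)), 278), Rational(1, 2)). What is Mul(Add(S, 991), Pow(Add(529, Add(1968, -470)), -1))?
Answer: Add(Rational(625380944511, 1276098297967), Mul(Rational(11075, 1276098297967), Pow(5863191, Rational(1, 2)))) ≈ 0.49009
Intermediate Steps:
E = Mul(Rational(1, 145), Pow(5863191, Rational(1, 2))) (E = Pow(Add(Mul(629, Rational(1, 725)), 278), Rational(1, 2)) = Pow(Add(Rational(629, 725), 278), Rational(1, 2)) = Pow(Rational(202179, 725), Rational(1, 2)) = Mul(Rational(1, 145), Pow(5863191, Rational(1, 2))) ≈ 16.699)
S = Mul(-2215, Pow(Add(-932, Mul(Rational(1, 145), Pow(5863191, Rational(1, 2)))), -1)) (S = Mul(Add(-1486, -729), Pow(Add(-932, Mul(Rational(1, 145), Pow(5863191, Rational(1, 2)))), -1)) = Mul(-2215, Pow(Add(-932, Mul(Rational(1, 145), Pow(5863191, Rational(1, 2)))), -1)) ≈ 2.4200)
Mul(Add(S, 991), Pow(Add(529, Add(1968, -470)), -1)) = Mul(Add(Add(Rational(1496675500, 629550221), Mul(Rational(11075, 629550221), Pow(5863191, Rational(1, 2)))), 991), Pow(Add(529, Add(1968, -470)), -1)) = Mul(Add(Rational(625380944511, 629550221), Mul(Rational(11075, 629550221), Pow(5863191, Rational(1, 2)))), Pow(Add(529, 1498), -1)) = Mul(Add(Rational(625380944511, 629550221), Mul(Rational(11075, 629550221), Pow(5863191, Rational(1, 2)))), Pow(2027, -1)) = Mul(Add(Rational(625380944511, 629550221), Mul(Rational(11075, 629550221), Pow(5863191, Rational(1, 2)))), Rational(1, 2027)) = Add(Rational(625380944511, 1276098297967), Mul(Rational(11075, 1276098297967), Pow(5863191, Rational(1, 2))))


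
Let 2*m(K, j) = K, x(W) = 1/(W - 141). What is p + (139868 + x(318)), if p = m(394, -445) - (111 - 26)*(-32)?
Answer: 25272946/177 ≈ 1.4279e+5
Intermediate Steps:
x(W) = 1/(-141 + W)
m(K, j) = K/2
p = 2917 (p = (½)*394 - (111 - 26)*(-32) = 197 - 85*(-32) = 197 - 1*(-2720) = 197 + 2720 = 2917)
p + (139868 + x(318)) = 2917 + (139868 + 1/(-141 + 318)) = 2917 + (139868 + 1/177) = 2917 + 24756637/177 = 25272946/177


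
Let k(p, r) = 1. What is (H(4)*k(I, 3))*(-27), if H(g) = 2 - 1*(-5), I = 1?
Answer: -189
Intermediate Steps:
H(g) = 7 (H(g) = 2 + 5 = 7)
(H(4)*k(I, 3))*(-27) = (7*1)*(-27) = 7*(-27) = -189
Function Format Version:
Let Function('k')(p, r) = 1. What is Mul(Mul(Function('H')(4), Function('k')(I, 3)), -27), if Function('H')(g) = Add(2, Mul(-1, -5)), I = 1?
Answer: -189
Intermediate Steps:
Function('H')(g) = 7 (Function('H')(g) = Add(2, 5) = 7)
Mul(Mul(Function('H')(4), Function('k')(I, 3)), -27) = Mul(Mul(7, 1), -27) = Mul(7, -27) = -189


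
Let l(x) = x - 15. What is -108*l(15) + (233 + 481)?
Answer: 714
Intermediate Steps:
l(x) = -15 + x
-108*l(15) + (233 + 481) = -108*(-15 + 15) + (233 + 481) = -108*0 + 714 = 0 + 714 = 714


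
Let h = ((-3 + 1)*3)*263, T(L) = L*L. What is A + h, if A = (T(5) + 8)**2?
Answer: -489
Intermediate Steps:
T(L) = L**2
A = 1089 (A = (5**2 + 8)**2 = (25 + 8)**2 = 33**2 = 1089)
h = -1578 (h = -2*3*263 = -6*263 = -1578)
A + h = 1089 - 1578 = -489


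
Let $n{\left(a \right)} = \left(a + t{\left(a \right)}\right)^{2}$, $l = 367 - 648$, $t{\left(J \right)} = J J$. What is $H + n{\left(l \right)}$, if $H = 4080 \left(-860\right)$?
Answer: $6187033600$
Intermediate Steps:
$t{\left(J \right)} = J^{2}$
$l = -281$ ($l = 367 - 648 = -281$)
$H = -3508800$
$n{\left(a \right)} = \left(a + a^{2}\right)^{2}$
$H + n{\left(l \right)} = -3508800 + \left(-281\right)^{2} \left(1 - 281\right)^{2} = -3508800 + 78961 \left(-280\right)^{2} = -3508800 + 78961 \cdot 78400 = -3508800 + 6190542400 = 6187033600$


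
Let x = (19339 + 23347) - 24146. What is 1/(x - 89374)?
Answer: -1/70834 ≈ -1.4118e-5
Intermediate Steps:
x = 18540 (x = 42686 - 24146 = 18540)
1/(x - 89374) = 1/(18540 - 89374) = 1/(-70834) = -1/70834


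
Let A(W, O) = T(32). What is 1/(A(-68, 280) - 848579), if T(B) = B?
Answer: -1/848547 ≈ -1.1785e-6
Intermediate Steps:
A(W, O) = 32
1/(A(-68, 280) - 848579) = 1/(32 - 848579) = 1/(-848547) = -1/848547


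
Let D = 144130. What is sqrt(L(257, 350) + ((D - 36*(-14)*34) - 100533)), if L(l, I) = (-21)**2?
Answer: sqrt(61174) ≈ 247.33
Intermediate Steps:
L(l, I) = 441
sqrt(L(257, 350) + ((D - 36*(-14)*34) - 100533)) = sqrt(441 + ((144130 - 36*(-14)*34) - 100533)) = sqrt(441 + ((144130 + 504*34) - 100533)) = sqrt(441 + ((144130 + 17136) - 100533)) = sqrt(441 + (161266 - 100533)) = sqrt(441 + 60733) = sqrt(61174)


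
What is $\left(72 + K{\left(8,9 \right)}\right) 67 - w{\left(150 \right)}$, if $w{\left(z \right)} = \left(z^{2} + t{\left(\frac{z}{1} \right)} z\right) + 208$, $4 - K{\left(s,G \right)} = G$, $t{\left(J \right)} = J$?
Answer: $-40719$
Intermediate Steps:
$K{\left(s,G \right)} = 4 - G$
$w{\left(z \right)} = 208 + 2 z^{2}$ ($w{\left(z \right)} = \left(z^{2} + \frac{z}{1} z\right) + 208 = \left(z^{2} + z 1 z\right) + 208 = \left(z^{2} + z z\right) + 208 = \left(z^{2} + z^{2}\right) + 208 = 2 z^{2} + 208 = 208 + 2 z^{2}$)
$\left(72 + K{\left(8,9 \right)}\right) 67 - w{\left(150 \right)} = \left(72 + \left(4 - 9\right)\right) 67 - \left(208 + 2 \cdot 150^{2}\right) = \left(72 + \left(4 - 9\right)\right) 67 - \left(208 + 2 \cdot 22500\right) = \left(72 - 5\right) 67 - \left(208 + 45000\right) = 67 \cdot 67 - 45208 = 4489 - 45208 = -40719$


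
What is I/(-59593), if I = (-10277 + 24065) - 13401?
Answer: -387/59593 ≈ -0.0064941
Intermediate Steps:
I = 387 (I = 13788 - 13401 = 387)
I/(-59593) = 387/(-59593) = 387*(-1/59593) = -387/59593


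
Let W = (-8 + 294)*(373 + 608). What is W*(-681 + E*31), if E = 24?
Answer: 17675658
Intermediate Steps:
W = 280566 (W = 286*981 = 280566)
W*(-681 + E*31) = 280566*(-681 + 24*31) = 280566*(-681 + 744) = 280566*63 = 17675658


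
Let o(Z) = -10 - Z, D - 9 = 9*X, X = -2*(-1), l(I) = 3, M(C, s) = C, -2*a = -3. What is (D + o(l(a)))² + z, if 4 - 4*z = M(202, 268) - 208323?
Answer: 208909/4 ≈ 52227.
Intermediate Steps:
a = 3/2 (a = -½*(-3) = 3/2 ≈ 1.5000)
X = 2
D = 27 (D = 9 + 9*2 = 9 + 18 = 27)
z = 208125/4 (z = 1 - (202 - 208323)/4 = 1 - ¼*(-208121) = 1 + 208121/4 = 208125/4 ≈ 52031.)
(D + o(l(a)))² + z = (27 + (-10 - 1*3))² + 208125/4 = (27 + (-10 - 3))² + 208125/4 = (27 - 13)² + 208125/4 = 14² + 208125/4 = 196 + 208125/4 = 208909/4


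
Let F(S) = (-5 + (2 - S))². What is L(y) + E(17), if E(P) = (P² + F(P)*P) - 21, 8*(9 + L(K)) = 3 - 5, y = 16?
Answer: 28235/4 ≈ 7058.8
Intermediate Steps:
L(K) = -37/4 (L(K) = -9 + (3 - 5)/8 = -9 + (⅛)*(-2) = -9 - ¼ = -37/4)
F(S) = (-3 - S)²
E(P) = -21 + P² + P*(3 + P)² (E(P) = (P² + (3 + P)²*P) - 21 = (P² + P*(3 + P)²) - 21 = -21 + P² + P*(3 + P)²)
L(y) + E(17) = -37/4 + (-21 + 17² + 17*(3 + 17)²) = -37/4 + (-21 + 289 + 17*20²) = -37/4 + (-21 + 289 + 17*400) = -37/4 + (-21 + 289 + 6800) = -37/4 + 7068 = 28235/4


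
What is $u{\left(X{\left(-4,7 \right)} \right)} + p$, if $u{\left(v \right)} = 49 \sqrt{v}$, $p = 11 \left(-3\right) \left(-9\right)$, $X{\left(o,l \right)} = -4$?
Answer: $297 + 98 i \approx 297.0 + 98.0 i$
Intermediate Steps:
$p = 297$ ($p = \left(-33\right) \left(-9\right) = 297$)
$u{\left(X{\left(-4,7 \right)} \right)} + p = 49 \sqrt{-4} + 297 = 49 \cdot 2 i + 297 = 98 i + 297 = 297 + 98 i$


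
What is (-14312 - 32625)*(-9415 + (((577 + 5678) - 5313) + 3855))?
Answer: 216755066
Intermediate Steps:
(-14312 - 32625)*(-9415 + (((577 + 5678) - 5313) + 3855)) = -46937*(-9415 + ((6255 - 5313) + 3855)) = -46937*(-9415 + (942 + 3855)) = -46937*(-9415 + 4797) = -46937*(-4618) = 216755066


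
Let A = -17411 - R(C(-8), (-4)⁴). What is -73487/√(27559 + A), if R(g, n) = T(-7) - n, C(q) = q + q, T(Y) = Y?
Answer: -73487*√10411/10411 ≈ -720.22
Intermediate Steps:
C(q) = 2*q
R(g, n) = -7 - n
A = -17148 (A = -17411 - (-7 - 1*(-4)⁴) = -17411 - (-7 - 1*256) = -17411 - (-7 - 256) = -17411 - 1*(-263) = -17411 + 263 = -17148)
-73487/√(27559 + A) = -73487/√(27559 - 17148) = -73487*√10411/10411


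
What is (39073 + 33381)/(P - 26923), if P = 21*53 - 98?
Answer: -2131/762 ≈ -2.7966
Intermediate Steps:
P = 1015 (P = 1113 - 98 = 1015)
(39073 + 33381)/(P - 26923) = (39073 + 33381)/(1015 - 26923) = 72454/(-25908) = 72454*(-1/25908) = -2131/762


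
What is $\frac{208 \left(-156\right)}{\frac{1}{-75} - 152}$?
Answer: $\frac{187200}{877} \approx 213.46$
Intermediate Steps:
$\frac{208 \left(-156\right)}{\frac{1}{-75} - 152} = - \frac{32448}{- \frac{1}{75} - 152} = - \frac{32448}{- \frac{11401}{75}} = \left(-32448\right) \left(- \frac{75}{11401}\right) = \frac{187200}{877}$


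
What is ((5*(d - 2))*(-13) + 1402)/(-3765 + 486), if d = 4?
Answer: -424/1093 ≈ -0.38792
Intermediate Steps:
((5*(d - 2))*(-13) + 1402)/(-3765 + 486) = ((5*(4 - 2))*(-13) + 1402)/(-3765 + 486) = ((5*2)*(-13) + 1402)/(-3279) = (10*(-13) + 1402)*(-1/3279) = (-130 + 1402)*(-1/3279) = 1272*(-1/3279) = -424/1093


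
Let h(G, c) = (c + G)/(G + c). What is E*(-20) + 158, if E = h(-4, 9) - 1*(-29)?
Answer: -442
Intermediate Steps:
h(G, c) = 1 (h(G, c) = (G + c)/(G + c) = 1)
E = 30 (E = 1 - 1*(-29) = 1 + 29 = 30)
E*(-20) + 158 = 30*(-20) + 158 = -600 + 158 = -442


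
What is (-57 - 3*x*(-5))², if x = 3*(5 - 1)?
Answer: 15129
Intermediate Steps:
x = 12 (x = 3*4 = 12)
(-57 - 3*x*(-5))² = (-57 - 3*12*(-5))² = (-57 - 36*(-5))² = (-57 + 180)² = 123² = 15129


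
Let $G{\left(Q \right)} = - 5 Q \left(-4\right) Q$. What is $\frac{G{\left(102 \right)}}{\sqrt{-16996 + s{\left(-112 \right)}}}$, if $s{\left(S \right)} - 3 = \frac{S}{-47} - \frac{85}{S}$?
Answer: $- \frac{832320 i \sqrt{29423987677}}{89434613} \approx - 1596.4 i$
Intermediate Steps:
$G{\left(Q \right)} = 20 Q^{2}$ ($G{\left(Q \right)} = - 5 - 4 Q Q = - 5 \left(- 4 Q^{2}\right) = 20 Q^{2}$)
$s{\left(S \right)} = 3 - \frac{85}{S} - \frac{S}{47}$ ($s{\left(S \right)} = 3 + \left(\frac{S}{-47} - \frac{85}{S}\right) = 3 + \left(S \left(- \frac{1}{47}\right) - \frac{85}{S}\right) = 3 - \left(\frac{85}{S} + \frac{S}{47}\right) = 3 - \frac{85}{S} - \frac{S}{47}$)
$\frac{G{\left(102 \right)}}{\sqrt{-16996 + s{\left(-112 \right)}}} = \frac{20 \cdot 102^{2}}{\sqrt{-16996 - \left(- \frac{253}{47} - \frac{85}{112}\right)}} = \frac{20 \cdot 10404}{\sqrt{-16996 + \left(3 - - \frac{85}{112} + \frac{112}{47}\right)}} = \frac{208080}{\sqrt{-16996 + \left(3 + \frac{85}{112} + \frac{112}{47}\right)}} = \frac{208080}{\sqrt{-16996 + \frac{32331}{5264}}} = \frac{208080}{\sqrt{- \frac{89434613}{5264}}} = \frac{208080}{\frac{1}{1316} i \sqrt{29423987677}} = 208080 \left(- \frac{4 i \sqrt{29423987677}}{89434613}\right) = - \frac{832320 i \sqrt{29423987677}}{89434613}$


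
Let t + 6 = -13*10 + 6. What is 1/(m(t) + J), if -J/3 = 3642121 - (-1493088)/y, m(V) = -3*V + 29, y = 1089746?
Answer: -544873/5953254124744 ≈ -9.1525e-8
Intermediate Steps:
t = -130 (t = -6 + (-13*10 + 6) = -6 + (-130 + 6) = -6 - 124 = -130)
m(V) = 29 - 3*V
J = -5953482426531/544873 (J = -3*(3642121 - (-1493088)/1089746) = -3*(3642121 - 1*(-746544/544873)) = -3*(3642121 + 746544/544873) = -3*1984494142177/544873 = -5953482426531/544873 ≈ -1.0926e+7)
1/(m(t) + J) = 1/((29 - 3*(-130)) - 5953482426531/544873) = 1/((29 + 390) - 5953482426531/544873) = 1/(419 - 5953482426531/544873) = 1/(-5953254124744/544873) = -544873/5953254124744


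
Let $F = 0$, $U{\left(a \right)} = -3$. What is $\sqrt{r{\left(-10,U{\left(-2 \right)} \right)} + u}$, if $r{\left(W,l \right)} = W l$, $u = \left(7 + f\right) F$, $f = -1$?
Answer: $\sqrt{30} \approx 5.4772$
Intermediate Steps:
$u = 0$ ($u = \left(7 - 1\right) 0 = 6 \cdot 0 = 0$)
$\sqrt{r{\left(-10,U{\left(-2 \right)} \right)} + u} = \sqrt{\left(-10\right) \left(-3\right) + 0} = \sqrt{30 + 0} = \sqrt{30}$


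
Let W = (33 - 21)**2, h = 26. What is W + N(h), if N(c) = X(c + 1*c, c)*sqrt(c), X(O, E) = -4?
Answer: 144 - 4*sqrt(26) ≈ 123.60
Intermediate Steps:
N(c) = -4*sqrt(c)
W = 144 (W = 12**2 = 144)
W + N(h) = 144 - 4*sqrt(26)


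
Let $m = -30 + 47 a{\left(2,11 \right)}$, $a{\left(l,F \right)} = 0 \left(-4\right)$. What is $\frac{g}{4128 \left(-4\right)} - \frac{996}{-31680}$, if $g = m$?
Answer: $\frac{15101}{454080} \approx 0.033256$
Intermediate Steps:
$a{\left(l,F \right)} = 0$
$m = -30$ ($m = -30 + 47 \cdot 0 = -30 + 0 = -30$)
$g = -30$
$\frac{g}{4128 \left(-4\right)} - \frac{996}{-31680} = - \frac{30}{4128 \left(-4\right)} - \frac{996}{-31680} = - \frac{30}{-16512} - - \frac{83}{2640} = \left(-30\right) \left(- \frac{1}{16512}\right) + \frac{83}{2640} = \frac{5}{2752} + \frac{83}{2640} = \frac{15101}{454080}$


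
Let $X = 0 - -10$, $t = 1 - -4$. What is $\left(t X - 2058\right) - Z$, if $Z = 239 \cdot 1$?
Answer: $-2247$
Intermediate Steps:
$t = 5$ ($t = 1 + 4 = 5$)
$Z = 239$
$X = 10$ ($X = 0 + 10 = 10$)
$\left(t X - 2058\right) - Z = \left(5 \cdot 10 - 2058\right) - 239 = \left(50 - 2058\right) - 239 = -2008 - 239 = -2247$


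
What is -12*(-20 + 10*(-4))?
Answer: 720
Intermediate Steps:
-12*(-20 + 10*(-4)) = -12*(-20 - 40) = -12*(-60) = 720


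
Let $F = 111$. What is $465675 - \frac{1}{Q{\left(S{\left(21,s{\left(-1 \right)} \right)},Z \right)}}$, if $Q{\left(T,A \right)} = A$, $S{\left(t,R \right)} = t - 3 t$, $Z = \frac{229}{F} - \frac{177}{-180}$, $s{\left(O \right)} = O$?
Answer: $\frac{3149357805}{6763} \approx 4.6567 \cdot 10^{5}$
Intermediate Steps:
$Z = \frac{6763}{2220}$ ($Z = \frac{229}{111} - \frac{177}{-180} = 229 \cdot \frac{1}{111} - - \frac{59}{60} = \frac{229}{111} + \frac{59}{60} = \frac{6763}{2220} \approx 3.0464$)
$S{\left(t,R \right)} = - 2 t$
$465675 - \frac{1}{Q{\left(S{\left(21,s{\left(-1 \right)} \right)},Z \right)}} = 465675 - \frac{1}{\frac{6763}{2220}} = 465675 - \frac{2220}{6763} = \frac{3149357805}{6763}$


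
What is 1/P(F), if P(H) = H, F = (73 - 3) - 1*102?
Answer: -1/32 ≈ -0.031250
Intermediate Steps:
F = -32 (F = 70 - 102 = -32)
1/P(F) = 1/(-32) = -1/32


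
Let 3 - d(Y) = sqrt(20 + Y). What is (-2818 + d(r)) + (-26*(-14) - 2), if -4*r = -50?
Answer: -2453 - sqrt(130)/2 ≈ -2458.7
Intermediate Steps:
r = 25/2 (r = -1/4*(-50) = 25/2 ≈ 12.500)
d(Y) = 3 - sqrt(20 + Y)
(-2818 + d(r)) + (-26*(-14) - 2) = (-2818 + (3 - sqrt(20 + 25/2))) + (-26*(-14) - 2) = (-2818 + (3 - sqrt(65/2))) + (364 - 2) = (-2818 + (3 - sqrt(130)/2)) + 362 = (-2815 - sqrt(130)/2) + 362 = -2453 - sqrt(130)/2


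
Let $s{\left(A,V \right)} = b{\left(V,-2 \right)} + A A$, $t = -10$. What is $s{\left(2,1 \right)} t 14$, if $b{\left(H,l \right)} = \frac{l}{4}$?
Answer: $-490$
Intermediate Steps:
$b{\left(H,l \right)} = \frac{l}{4}$ ($b{\left(H,l \right)} = l \frac{1}{4} = \frac{l}{4}$)
$s{\left(A,V \right)} = - \frac{1}{2} + A^{2}$ ($s{\left(A,V \right)} = \frac{1}{4} \left(-2\right) + A A = - \frac{1}{2} + A^{2}$)
$s{\left(2,1 \right)} t 14 = \left(- \frac{1}{2} + 2^{2}\right) \left(-10\right) 14 = \left(- \frac{1}{2} + 4\right) \left(-10\right) 14 = \frac{7}{2} \left(-10\right) 14 = \left(-35\right) 14 = -490$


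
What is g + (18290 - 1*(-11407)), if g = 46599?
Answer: 76296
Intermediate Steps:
g + (18290 - 1*(-11407)) = 46599 + (18290 - 1*(-11407)) = 46599 + (18290 + 11407) = 46599 + 29697 = 76296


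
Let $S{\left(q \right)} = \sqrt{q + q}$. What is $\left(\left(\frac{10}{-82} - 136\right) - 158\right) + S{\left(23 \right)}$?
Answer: $- \frac{12059}{41} + \sqrt{46} \approx -287.34$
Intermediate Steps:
$S{\left(q \right)} = \sqrt{2} \sqrt{q}$ ($S{\left(q \right)} = \sqrt{2 q} = \sqrt{2} \sqrt{q}$)
$\left(\left(\frac{10}{-82} - 136\right) - 158\right) + S{\left(23 \right)} = \left(\left(\frac{10}{-82} - 136\right) - 158\right) + \sqrt{2} \sqrt{23} = \left(\left(10 \left(- \frac{1}{82}\right) - 136\right) - 158\right) + \sqrt{46} = \left(\left(- \frac{5}{41} - 136\right) - 158\right) + \sqrt{46} = \left(- \frac{5581}{41} - 158\right) + \sqrt{46} = - \frac{12059}{41} + \sqrt{46}$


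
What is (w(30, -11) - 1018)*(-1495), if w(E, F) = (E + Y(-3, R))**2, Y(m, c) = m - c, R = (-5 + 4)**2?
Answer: 511290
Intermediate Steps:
R = 1 (R = (-1)**2 = 1)
w(E, F) = (-4 + E)**2 (w(E, F) = (E + (-3 - 1*1))**2 = (E + (-3 - 1))**2 = (E - 4)**2 = (-4 + E)**2)
(w(30, -11) - 1018)*(-1495) = ((-4 + 30)**2 - 1018)*(-1495) = (26**2 - 1018)*(-1495) = (676 - 1018)*(-1495) = -342*(-1495) = 511290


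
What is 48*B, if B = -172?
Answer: -8256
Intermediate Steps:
48*B = 48*(-172) = -8256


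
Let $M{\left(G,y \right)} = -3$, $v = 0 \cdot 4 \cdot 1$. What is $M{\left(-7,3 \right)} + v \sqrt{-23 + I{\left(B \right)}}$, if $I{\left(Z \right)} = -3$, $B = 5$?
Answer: $-3$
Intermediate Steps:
$v = 0$ ($v = 0 \cdot 1 = 0$)
$M{\left(-7,3 \right)} + v \sqrt{-23 + I{\left(B \right)}} = -3 + 0 \sqrt{-23 - 3} = -3 + 0 \sqrt{-26} = -3 + 0 i \sqrt{26} = -3 + 0 = -3$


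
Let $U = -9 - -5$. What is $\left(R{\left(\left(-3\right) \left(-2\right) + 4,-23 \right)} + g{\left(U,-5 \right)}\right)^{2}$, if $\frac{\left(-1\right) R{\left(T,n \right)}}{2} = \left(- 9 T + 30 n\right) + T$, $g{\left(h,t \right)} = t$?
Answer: $2356225$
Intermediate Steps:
$U = -4$ ($U = -9 + 5 = -4$)
$R{\left(T,n \right)} = - 60 n + 16 T$ ($R{\left(T,n \right)} = - 2 \left(\left(- 9 T + 30 n\right) + T\right) = - 2 \left(- 8 T + 30 n\right) = - 60 n + 16 T$)
$\left(R{\left(\left(-3\right) \left(-2\right) + 4,-23 \right)} + g{\left(U,-5 \right)}\right)^{2} = \left(\left(\left(-60\right) \left(-23\right) + 16 \left(\left(-3\right) \left(-2\right) + 4\right)\right) - 5\right)^{2} = \left(\left(1380 + 16 \left(6 + 4\right)\right) - 5\right)^{2} = \left(\left(1380 + 16 \cdot 10\right) - 5\right)^{2} = \left(\left(1380 + 160\right) - 5\right)^{2} = \left(1540 - 5\right)^{2} = 1535^{2} = 2356225$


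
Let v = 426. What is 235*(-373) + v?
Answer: -87229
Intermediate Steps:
235*(-373) + v = 235*(-373) + 426 = -87655 + 426 = -87229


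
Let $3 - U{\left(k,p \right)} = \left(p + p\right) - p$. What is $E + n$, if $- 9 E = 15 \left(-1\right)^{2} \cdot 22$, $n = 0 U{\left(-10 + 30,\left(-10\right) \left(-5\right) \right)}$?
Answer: $- \frac{110}{3} \approx -36.667$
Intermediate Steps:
$U{\left(k,p \right)} = 3 - p$ ($U{\left(k,p \right)} = 3 - \left(\left(p + p\right) - p\right) = 3 - \left(2 p - p\right) = 3 - p$)
$n = 0$ ($n = 0 \left(3 - \left(-10\right) \left(-5\right)\right) = 0 \left(3 - 50\right) = 0 \left(-47\right) = 0$)
$E = - \frac{110}{3}$ ($E = - \frac{15 \left(-1\right)^{2} \cdot 22}{9} = - \frac{15 \cdot 1 \cdot 22}{9} = - \frac{15 \cdot 22}{9} = \left(- \frac{1}{9}\right) 330 = - \frac{110}{3} \approx -36.667$)
$E + n = - \frac{110}{3} + 0 = - \frac{110}{3}$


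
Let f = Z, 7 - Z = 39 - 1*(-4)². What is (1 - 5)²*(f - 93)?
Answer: -1744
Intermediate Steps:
Z = -16 (Z = 7 - (39 - 1*(-4)²) = 7 - (39 - 1*16) = 7 - (39 - 16) = 7 - 1*23 = 7 - 23 = -16)
f = -16
(1 - 5)²*(f - 93) = (1 - 5)²*(-16 - 93) = (-4)²*(-109) = 16*(-109) = -1744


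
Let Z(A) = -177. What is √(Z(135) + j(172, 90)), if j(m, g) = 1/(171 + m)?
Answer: I*√424970/49 ≈ 13.304*I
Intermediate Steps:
√(Z(135) + j(172, 90)) = √(-177 + 1/(171 + 172)) = √(-177 + 1/343) = √(-60710/343) = I*√424970/49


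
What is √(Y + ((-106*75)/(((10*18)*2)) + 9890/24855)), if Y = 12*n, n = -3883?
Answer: I*√511983205483/3314 ≈ 215.91*I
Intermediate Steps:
Y = -46596 (Y = 12*(-3883) = -46596)
√(Y + ((-106*75)/(((10*18)*2)) + 9890/24855)) = √(-46596 + ((-106*75)/(((10*18)*2)) + 9890/24855)) = √(-46596 + (-7950/(180*2) + 9890*(1/24855))) = √(-46596 + (-7950/360 + 1978/4971)) = √(-46596 + (-7950*1/360 + 1978/4971)) = √(-46596 + (-265/12 + 1978/4971)) = √(-46596 - 143731/6628) = √(-308982019/6628) = I*√511983205483/3314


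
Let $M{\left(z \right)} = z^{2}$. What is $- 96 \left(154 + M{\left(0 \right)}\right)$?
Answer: $-14784$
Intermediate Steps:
$- 96 \left(154 + M{\left(0 \right)}\right) = - 96 \left(154 + 0^{2}\right) = - 96 \left(154 + 0\right) = \left(-96\right) 154 = -14784$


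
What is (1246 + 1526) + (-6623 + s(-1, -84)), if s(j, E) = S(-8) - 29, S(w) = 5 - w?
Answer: -3867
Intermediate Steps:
s(j, E) = -16 (s(j, E) = (5 - 1*(-8)) - 29 = (5 + 8) - 29 = 13 - 29 = -16)
(1246 + 1526) + (-6623 + s(-1, -84)) = (1246 + 1526) + (-6623 - 16) = 2772 - 6639 = -3867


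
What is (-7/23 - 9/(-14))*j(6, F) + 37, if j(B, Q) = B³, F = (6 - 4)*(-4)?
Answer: 17729/161 ≈ 110.12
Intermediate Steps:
F = -8 (F = 2*(-4) = -8)
(-7/23 - 9/(-14))*j(6, F) + 37 = (-7/23 - 9/(-14))*6³ + 37 = (-7*1/23 - 9*(-1/14))*216 + 37 = (-7/23 + 9/14)*216 + 37 = (109/322)*216 + 37 = 11772/161 + 37 = 17729/161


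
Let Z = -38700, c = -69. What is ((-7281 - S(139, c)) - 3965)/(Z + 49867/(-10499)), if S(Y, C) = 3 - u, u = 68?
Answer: 117389319/406361167 ≈ 0.28888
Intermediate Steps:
S(Y, C) = -65 (S(Y, C) = 3 - 1*68 = 3 - 68 = -65)
((-7281 - S(139, c)) - 3965)/(Z + 49867/(-10499)) = ((-7281 - 1*(-65)) - 3965)/(-38700 + 49867/(-10499)) = ((-7281 + 65) - 3965)/(-38700 + 49867*(-1/10499)) = (-7216 - 3965)/(-38700 - 49867/10499) = -11181/(-406361167/10499) = -11181*(-10499/406361167) = 117389319/406361167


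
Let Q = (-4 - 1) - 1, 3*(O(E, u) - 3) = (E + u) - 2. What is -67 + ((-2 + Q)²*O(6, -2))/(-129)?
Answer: -26633/387 ≈ -68.819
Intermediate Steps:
O(E, u) = 7/3 + E/3 + u/3 (O(E, u) = 3 + ((E + u) - 2)/3 = 3 + (-2 + E + u)/3 = 3 + (-⅔ + E/3 + u/3) = 7/3 + E/3 + u/3)
Q = -6 (Q = -5 - 1 = -6)
-67 + ((-2 + Q)²*O(6, -2))/(-129) = -67 + ((-2 - 6)²*(7/3 + (⅓)*6 + (⅓)*(-2)))/(-129) = -67 + ((-8)²*(7/3 + 2 - ⅔))*(-1/129) = -67 + (64*(11/3))*(-1/129) = -67 + (704/3)*(-1/129) = -67 - 704/387 = -26633/387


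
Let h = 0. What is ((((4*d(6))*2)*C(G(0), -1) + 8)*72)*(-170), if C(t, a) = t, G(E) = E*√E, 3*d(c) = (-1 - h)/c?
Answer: -97920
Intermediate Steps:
d(c) = -1/(3*c) (d(c) = ((-1 - 1*0)/c)/3 = ((-1 + 0)/c)/3 = (-1/c)/3 = -1/(3*c))
G(E) = E^(3/2)
((((4*d(6))*2)*C(G(0), -1) + 8)*72)*(-170) = ((((4*(-⅓/6))*2)*0^(3/2) + 8)*72)*(-170) = ((((4*(-⅓*⅙))*2)*0 + 8)*72)*(-170) = ((((4*(-1/18))*2)*0 + 8)*72)*(-170) = ((-2/9*2*0 + 8)*72)*(-170) = ((-4/9*0 + 8)*72)*(-170) = ((0 + 8)*72)*(-170) = (8*72)*(-170) = 576*(-170) = -97920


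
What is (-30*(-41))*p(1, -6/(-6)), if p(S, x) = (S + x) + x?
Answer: 3690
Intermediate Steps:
p(S, x) = S + 2*x
(-30*(-41))*p(1, -6/(-6)) = (-30*(-41))*(1 + 2*(-6/(-6))) = 1230*(1 + 2*(-6*(-⅙))) = 1230*(1 + 2*1) = 1230*(1 + 2) = 1230*3 = 3690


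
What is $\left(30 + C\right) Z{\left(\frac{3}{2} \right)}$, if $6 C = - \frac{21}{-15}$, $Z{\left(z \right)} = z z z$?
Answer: $\frac{8163}{80} \approx 102.04$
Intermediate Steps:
$Z{\left(z \right)} = z^{3}$ ($Z{\left(z \right)} = z^{2} z = z^{3}$)
$C = \frac{7}{30}$ ($C = \frac{\left(-21\right) \frac{1}{-15}}{6} = \frac{\left(-21\right) \left(- \frac{1}{15}\right)}{6} = \frac{1}{6} \cdot \frac{7}{5} = \frac{7}{30} \approx 0.23333$)
$\left(30 + C\right) Z{\left(\frac{3}{2} \right)} = \left(30 + \frac{7}{30}\right) \left(\frac{3}{2}\right)^{3} = \frac{907 \left(3 \cdot \frac{1}{2}\right)^{3}}{30} = \frac{907 \left(\frac{3}{2}\right)^{3}}{30} = \frac{907}{30} \cdot \frac{27}{8} = \frac{8163}{80}$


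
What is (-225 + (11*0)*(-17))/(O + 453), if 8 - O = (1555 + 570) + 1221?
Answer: 45/577 ≈ 0.077990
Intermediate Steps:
O = -3338 (O = 8 - ((1555 + 570) + 1221) = 8 - (2125 + 1221) = 8 - 1*3346 = 8 - 3346 = -3338)
(-225 + (11*0)*(-17))/(O + 453) = (-225 + (11*0)*(-17))/(-3338 + 453) = (-225 + 0*(-17))/(-2885) = (-225 + 0)*(-1/2885) = -225*(-1/2885) = 45/577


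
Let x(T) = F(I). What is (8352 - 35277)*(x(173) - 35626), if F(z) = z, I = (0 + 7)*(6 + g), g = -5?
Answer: 959041575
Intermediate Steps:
I = 7 (I = (0 + 7)*(6 - 5) = 7*1 = 7)
x(T) = 7
(8352 - 35277)*(x(173) - 35626) = (8352 - 35277)*(7 - 35626) = -26925*(-35619) = 959041575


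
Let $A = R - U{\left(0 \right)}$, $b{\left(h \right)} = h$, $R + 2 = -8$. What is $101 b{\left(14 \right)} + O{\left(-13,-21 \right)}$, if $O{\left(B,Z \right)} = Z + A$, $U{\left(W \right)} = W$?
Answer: $1383$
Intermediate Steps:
$R = -10$ ($R = -2 - 8 = -10$)
$A = -10$ ($A = -10 - 0 = -10 + 0 = -10$)
$O{\left(B,Z \right)} = -10 + Z$ ($O{\left(B,Z \right)} = Z - 10 = -10 + Z$)
$101 b{\left(14 \right)} + O{\left(-13,-21 \right)} = 101 \cdot 14 - 31 = 1414 - 31 = 1383$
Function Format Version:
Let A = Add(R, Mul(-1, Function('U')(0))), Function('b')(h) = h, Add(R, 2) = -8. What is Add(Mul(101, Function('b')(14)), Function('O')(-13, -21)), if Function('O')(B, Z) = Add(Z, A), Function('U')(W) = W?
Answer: 1383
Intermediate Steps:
R = -10 (R = Add(-2, -8) = -10)
A = -10 (A = Add(-10, Mul(-1, 0)) = Add(-10, 0) = -10)
Function('O')(B, Z) = Add(-10, Z) (Function('O')(B, Z) = Add(Z, -10) = Add(-10, Z))
Add(Mul(101, Function('b')(14)), Function('O')(-13, -21)) = Add(Mul(101, 14), Add(-10, -21)) = Add(1414, -31) = 1383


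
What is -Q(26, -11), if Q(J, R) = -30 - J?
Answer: 56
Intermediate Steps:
-Q(26, -11) = -(-30 - 1*26) = -(-30 - 26) = -1*(-56) = 56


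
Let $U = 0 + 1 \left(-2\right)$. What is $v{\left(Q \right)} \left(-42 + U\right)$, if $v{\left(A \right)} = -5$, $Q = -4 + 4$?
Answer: $220$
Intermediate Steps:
$Q = 0$
$U = -2$ ($U = 0 - 2 = -2$)
$v{\left(Q \right)} \left(-42 + U\right) = - 5 \left(-42 - 2\right) = \left(-5\right) \left(-44\right) = 220$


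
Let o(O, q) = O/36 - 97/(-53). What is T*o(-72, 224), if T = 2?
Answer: -18/53 ≈ -0.33962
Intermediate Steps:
o(O, q) = 97/53 + O/36 (o(O, q) = O*(1/36) - 97*(-1/53) = O/36 + 97/53 = 97/53 + O/36)
T*o(-72, 224) = 2*(97/53 + (1/36)*(-72)) = 2*(97/53 - 2) = 2*(-9/53) = -18/53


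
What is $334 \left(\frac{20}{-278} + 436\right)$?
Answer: $\frac{20238396}{139} \approx 1.456 \cdot 10^{5}$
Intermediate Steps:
$334 \left(\frac{20}{-278} + 436\right) = 334 \left(20 \left(- \frac{1}{278}\right) + 436\right) = 334 \left(- \frac{10}{139} + 436\right) = 334 \cdot \frac{60594}{139} = \frac{20238396}{139}$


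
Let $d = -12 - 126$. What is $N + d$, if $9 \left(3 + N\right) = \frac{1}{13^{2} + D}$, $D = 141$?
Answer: $- \frac{393389}{2790} \approx -141.0$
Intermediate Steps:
$d = -138$
$N = - \frac{8369}{2790}$ ($N = -3 + \frac{1}{9 \left(13^{2} + 141\right)} = -3 + \frac{1}{9 \left(169 + 141\right)} = -3 + \frac{1}{9 \cdot 310} = -3 + \frac{1}{9} \cdot \frac{1}{310} = -3 + \frac{1}{2790} = - \frac{8369}{2790} \approx -2.9996$)
$N + d = - \frac{8369}{2790} - 138 = - \frac{393389}{2790}$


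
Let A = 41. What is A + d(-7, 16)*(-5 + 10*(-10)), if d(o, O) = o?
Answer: 776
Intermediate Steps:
A + d(-7, 16)*(-5 + 10*(-10)) = 41 - 7*(-5 + 10*(-10)) = 41 - 7*(-5 - 100) = 41 - 7*(-105) = 41 + 735 = 776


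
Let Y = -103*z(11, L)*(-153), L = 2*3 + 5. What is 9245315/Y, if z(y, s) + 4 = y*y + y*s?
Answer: 9245315/3750642 ≈ 2.4650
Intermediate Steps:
L = 11 (L = 6 + 5 = 11)
z(y, s) = -4 + y**2 + s*y (z(y, s) = -4 + (y*y + y*s) = -4 + (y**2 + s*y) = -4 + y**2 + s*y)
Y = 3750642 (Y = -103*(-4 + 11**2 + 11*11)*(-153) = -103*(-4 + 121 + 121)*(-153) = -103*238*(-153) = -24514*(-153) = 3750642)
9245315/Y = 9245315/3750642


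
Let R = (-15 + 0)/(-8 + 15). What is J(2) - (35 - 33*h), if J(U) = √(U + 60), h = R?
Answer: -740/7 + √62 ≈ -97.840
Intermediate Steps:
R = -15/7 ≈ -2.1429
h = -15/7 ≈ -2.1429
J(U) = √(60 + U)
J(2) - (35 - 33*h) = √(60 + 2) - (35 - 33*(-15/7)) = √62 - (35 + 495/7) = √62 - 1*740/7 = √62 - 740/7 = -740/7 + √62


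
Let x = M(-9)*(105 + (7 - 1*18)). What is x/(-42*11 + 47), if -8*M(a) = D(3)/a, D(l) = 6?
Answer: -47/2490 ≈ -0.018876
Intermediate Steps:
M(a) = -3/(4*a)
x = 47/6 (x = (-¾/(-9))*(105 + (7 - 1*18)) = (-¾*(-⅑))*(105 + (7 - 18)) = (105 - 11)/12 = (1/12)*94 = 47/6 ≈ 7.8333)
x/(-42*11 + 47) = 47/(6*(-42*11 + 47)) = 47/(6*(-462 + 47)) = (47/6)/(-415) = (47/6)*(-1/415) = -47/2490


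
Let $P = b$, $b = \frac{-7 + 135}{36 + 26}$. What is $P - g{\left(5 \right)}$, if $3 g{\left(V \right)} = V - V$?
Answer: $\frac{64}{31} \approx 2.0645$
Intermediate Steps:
$g{\left(V \right)} = 0$ ($g{\left(V \right)} = \frac{V - V}{3} = \frac{1}{3} \cdot 0 = 0$)
$b = \frac{64}{31}$ ($b = \frac{128}{62} = 128 \cdot \frac{1}{62} = \frac{64}{31} \approx 2.0645$)
$P = \frac{64}{31} \approx 2.0645$
$P - g{\left(5 \right)} = \frac{64}{31} - 0 = \frac{64}{31} + 0 = \frac{64}{31}$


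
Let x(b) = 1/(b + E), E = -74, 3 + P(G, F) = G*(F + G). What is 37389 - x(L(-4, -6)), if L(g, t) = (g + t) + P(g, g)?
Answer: 2056396/55 ≈ 37389.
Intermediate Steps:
P(G, F) = -3 + G*(F + G)
L(g, t) = -3 + g + t + 2*g² (L(g, t) = (g + t) + (-3 + g² + g*g) = (g + t) + (-3 + g² + g²) = (g + t) + (-3 + 2*g²) = -3 + g + t + 2*g²)
x(b) = 1/(-74 + b) (x(b) = 1/(b - 74) = 1/(-74 + b))
37389 - x(L(-4, -6)) = 37389 - 1/(-74 + (-3 - 4 - 6 + 2*(-4)²)) = 37389 - 1/(-74 + (-3 - 4 - 6 + 2*16)) = 37389 - 1/(-74 + (-3 - 4 - 6 + 32)) = 37389 - 1/(-74 + 19) = 37389 - 1/(-55) = 37389 - 1*(-1/55) = 37389 + 1/55 = 2056396/55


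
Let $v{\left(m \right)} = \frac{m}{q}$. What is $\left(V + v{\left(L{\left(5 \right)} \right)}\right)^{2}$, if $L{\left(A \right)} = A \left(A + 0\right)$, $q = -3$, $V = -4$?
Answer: $\frac{1369}{9} \approx 152.11$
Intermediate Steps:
$L{\left(A \right)} = A^{2}$ ($L{\left(A \right)} = A A = A^{2}$)
$v{\left(m \right)} = - \frac{m}{3}$ ($v{\left(m \right)} = \frac{m}{-3} = m \left(- \frac{1}{3}\right) = - \frac{m}{3}$)
$\left(V + v{\left(L{\left(5 \right)} \right)}\right)^{2} = \left(-4 - \frac{5^{2}}{3}\right)^{2} = \left(-4 - \frac{25}{3}\right)^{2} = \left(- \frac{37}{3}\right)^{2} = \frac{1369}{9}$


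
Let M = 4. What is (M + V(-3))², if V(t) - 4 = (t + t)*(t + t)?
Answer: 1936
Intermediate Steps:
V(t) = 4 + 4*t² (V(t) = 4 + (t + t)*(t + t) = 4 + (2*t)*(2*t) = 4 + 4*t²)
(M + V(-3))² = (4 + (4 + 4*(-3)²))² = (4 + (4 + 4*9))² = (4 + (4 + 36))² = (4 + 40)² = 44² = 1936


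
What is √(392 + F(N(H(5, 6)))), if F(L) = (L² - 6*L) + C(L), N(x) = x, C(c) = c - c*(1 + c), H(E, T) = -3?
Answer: √410 ≈ 20.248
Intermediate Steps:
C(c) = c - c*(1 + c)
F(L) = -6*L (F(L) = (L² - 6*L) - L² = -6*L)
√(392 + F(N(H(5, 6)))) = √(392 - 6*(-3)) = √(392 + 18) = √410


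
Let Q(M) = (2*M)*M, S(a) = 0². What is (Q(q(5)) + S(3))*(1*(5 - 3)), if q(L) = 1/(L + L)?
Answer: 1/25 ≈ 0.040000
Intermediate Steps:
q(L) = 1/(2*L)
S(a) = 0
Q(M) = 2*M²
(Q(q(5)) + S(3))*(1*(5 - 3)) = (2*((½)/5)² + 0)*(1*(5 - 3)) = (2*((½)*(⅕))² + 0)*(1*2) = (2*(⅒)² + 0)*2 = (2*(1/100) + 0)*2 = (1/50 + 0)*2 = (1/50)*2 = 1/25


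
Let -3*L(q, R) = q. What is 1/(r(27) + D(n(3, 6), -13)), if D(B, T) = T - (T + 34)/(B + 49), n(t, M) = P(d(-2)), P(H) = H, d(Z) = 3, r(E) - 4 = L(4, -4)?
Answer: -156/1675 ≈ -0.093134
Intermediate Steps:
L(q, R) = -q/3
r(E) = 8/3 (r(E) = 4 - 1/3*4 = 4 - 4/3 = 8/3)
n(t, M) = 3
D(B, T) = T - (34 + T)/(49 + B)
1/(r(27) + D(n(3, 6), -13)) = 1/(8/3 + (-34 + 48*(-13) + 3*(-13))/(49 + 3)) = 1/(8/3 + (-34 - 624 - 39)/52) = 1/(8/3 + (1/52)*(-697)) = 1/(8/3 - 697/52) = 1/(-1675/156) = -156/1675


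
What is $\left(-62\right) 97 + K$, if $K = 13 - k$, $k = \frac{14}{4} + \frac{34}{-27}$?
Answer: $- \frac{324175}{54} \approx -6003.2$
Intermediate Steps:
$k = \frac{121}{54}$ ($k = 14 \cdot \frac{1}{4} + 34 \left(- \frac{1}{27}\right) = \frac{7}{2} - \frac{34}{27} = \frac{121}{54} \approx 2.2407$)
$K = \frac{581}{54}$ ($K = 13 - \frac{121}{54} = \frac{581}{54} \approx 10.759$)
$\left(-62\right) 97 + K = \left(-62\right) 97 + \frac{581}{54} = -6014 + \frac{581}{54} = - \frac{324175}{54}$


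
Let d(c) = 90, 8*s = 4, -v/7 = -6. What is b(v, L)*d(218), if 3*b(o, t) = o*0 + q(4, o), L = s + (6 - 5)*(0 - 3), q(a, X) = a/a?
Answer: 30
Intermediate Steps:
v = 42 (v = -7*(-6) = 42)
s = ½ (s = (⅛)*4 = ½ ≈ 0.50000)
q(a, X) = 1
L = -5/2 (L = ½ + (6 - 5)*(0 - 3) = ½ + 1*(-3) = ½ - 3 = -5/2 ≈ -2.5000)
b(o, t) = ⅓ (b(o, t) = (o*0 + 1)/3 = (0 + 1)/3 = (⅓)*1 = ⅓)
b(v, L)*d(218) = (⅓)*90 = 30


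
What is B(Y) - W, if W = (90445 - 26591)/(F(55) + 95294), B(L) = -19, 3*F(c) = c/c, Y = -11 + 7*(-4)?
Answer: -5623339/285883 ≈ -19.670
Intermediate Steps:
Y = -39 (Y = -11 - 28 = -39)
F(c) = ⅓ (F(c) = (c/c)/3 = (⅓)*1 = ⅓)
W = 191562/285883 (W = (90445 - 26591)/(⅓ + 95294) = 63854/(285883/3) = 63854*(3/285883) = 191562/285883 ≈ 0.67007)
B(Y) - W = -19 - 1*191562/285883 = -19 - 191562/285883 = -5623339/285883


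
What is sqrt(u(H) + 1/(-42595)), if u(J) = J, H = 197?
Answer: sqrt(357423760330)/42595 ≈ 14.036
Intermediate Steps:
sqrt(u(H) + 1/(-42595)) = sqrt(197 + 1/(-42595)) = sqrt(197 - 1/42595) = sqrt(8391214/42595) = sqrt(357423760330)/42595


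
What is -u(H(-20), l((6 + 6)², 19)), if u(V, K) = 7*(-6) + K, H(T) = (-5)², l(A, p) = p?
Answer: 23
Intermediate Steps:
H(T) = 25
u(V, K) = -42 + K
-u(H(-20), l((6 + 6)², 19)) = -(-42 + 19) = -1*(-23) = 23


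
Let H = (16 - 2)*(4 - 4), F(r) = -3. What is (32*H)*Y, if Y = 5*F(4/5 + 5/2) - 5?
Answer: 0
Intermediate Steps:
Y = -20 (Y = 5*(-3) - 5 = -15 - 5 = -20)
H = 0 (H = 14*0 = 0)
(32*H)*Y = (32*0)*(-20) = 0*(-20) = 0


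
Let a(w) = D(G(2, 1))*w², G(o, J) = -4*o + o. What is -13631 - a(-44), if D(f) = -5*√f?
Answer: -13631 + 9680*I*√6 ≈ -13631.0 + 23711.0*I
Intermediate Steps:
G(o, J) = -3*o
a(w) = -5*I*√6*w² (a(w) = (-5*I*√6)*w² = -5*I*√6*w²)
-13631 - a(-44) = -13631 - (-5)*I*√6*(-44)² = -13631 - (-5)*I*√6*1936 = -13631 - (-9680)*I*√6 = -13631 + 9680*I*√6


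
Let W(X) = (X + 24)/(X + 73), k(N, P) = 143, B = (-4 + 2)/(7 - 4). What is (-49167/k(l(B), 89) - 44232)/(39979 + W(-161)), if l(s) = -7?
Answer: -16998248/15245919 ≈ -1.1149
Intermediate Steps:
B = -⅔ (B = -2/3 = -2*⅓ = -⅔ ≈ -0.66667)
W(X) = (24 + X)/(73 + X)
(-49167/k(l(B), 89) - 44232)/(39979 + W(-161)) = (-49167/143 - 44232)/(39979 + (24 - 161)/(73 - 161)) = (-49167*1/143 - 44232)/(39979 - 137/(-88)) = (-49167/143 - 44232)/(39979 - 1/88*(-137)) = -6374343/(143*(39979 + 137/88)) = -6374343/(143*3518289/88) = -6374343/143*88/3518289 = -16998248/15245919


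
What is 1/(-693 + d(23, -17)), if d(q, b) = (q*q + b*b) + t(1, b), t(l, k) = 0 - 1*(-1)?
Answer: 1/126 ≈ 0.0079365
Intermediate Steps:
t(l, k) = 1 (t(l, k) = 0 + 1 = 1)
d(q, b) = 1 + b² + q² (d(q, b) = (q*q + b*b) + 1 = (q² + b²) + 1 = (b² + q²) + 1 = 1 + b² + q²)
1/(-693 + d(23, -17)) = 1/(-693 + (1 + (-17)² + 23²)) = 1/(-693 + (1 + 289 + 529)) = 1/(-693 + 819) = 1/126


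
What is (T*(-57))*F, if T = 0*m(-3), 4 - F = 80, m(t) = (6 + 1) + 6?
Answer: 0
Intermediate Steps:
m(t) = 13 (m(t) = 7 + 6 = 13)
F = -76 (F = 4 - 1*80 = 4 - 80 = -76)
T = 0 (T = 0*13 = 0)
(T*(-57))*F = (0*(-57))*(-76) = 0*(-76) = 0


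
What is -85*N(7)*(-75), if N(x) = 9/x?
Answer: 57375/7 ≈ 8196.4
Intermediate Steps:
-85*N(7)*(-75) = -765/7*(-75) = 57375/7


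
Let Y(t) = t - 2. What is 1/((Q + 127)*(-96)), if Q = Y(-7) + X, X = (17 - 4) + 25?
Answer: -1/14976 ≈ -6.6774e-5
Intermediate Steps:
Y(t) = -2 + t
X = 38 (X = 13 + 25 = 38)
Q = 29 (Q = (-2 - 7) + 38 = -9 + 38 = 29)
1/((Q + 127)*(-96)) = 1/((29 + 127)*(-96)) = 1/(156*(-96)) = 1/(-14976) = -1/14976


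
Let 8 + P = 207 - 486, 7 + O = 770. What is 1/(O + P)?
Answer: 1/476 ≈ 0.0021008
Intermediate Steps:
O = 763 (O = -7 + 770 = 763)
P = -287 (P = -8 + (207 - 486) = -8 - 279 = -287)
1/(O + P) = 1/(763 - 287) = 1/476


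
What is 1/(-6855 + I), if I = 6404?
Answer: -1/451 ≈ -0.0022173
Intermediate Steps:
1/(-6855 + I) = 1/(-6855 + 6404) = 1/(-451) = -1/451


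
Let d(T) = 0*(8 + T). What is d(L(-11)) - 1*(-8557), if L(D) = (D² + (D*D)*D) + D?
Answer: 8557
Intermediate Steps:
L(D) = D + D² + D³ (L(D) = (D² + D²*D) + D = (D² + D³) + D = D + D² + D³)
d(T) = 0
d(L(-11)) - 1*(-8557) = 0 - 1*(-8557) = 0 + 8557 = 8557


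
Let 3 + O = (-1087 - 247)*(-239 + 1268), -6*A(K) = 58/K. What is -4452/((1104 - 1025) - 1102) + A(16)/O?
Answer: 97779392737/22468173552 ≈ 4.3519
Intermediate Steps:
A(K) = -29/(3*K)
O = -1372689 (O = -3 + (-1087 - 247)*(-239 + 1268) = -3 - 1334*1029 = -3 - 1372686 = -1372689)
-4452/((1104 - 1025) - 1102) + A(16)/O = -4452/((1104 - 1025) - 1102) - 29/3/16/(-1372689) = -4452/(79 - 1102) - 29/3*1/16*(-1/1372689) = -4452/(-1023) - 29/48*(-1/1372689) = -4452*(-1/1023) + 29/65889072 = 1484/341 + 29/65889072 = 97779392737/22468173552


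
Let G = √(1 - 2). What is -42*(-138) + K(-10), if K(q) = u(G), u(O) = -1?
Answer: 5795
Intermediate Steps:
G = I (G = √(-1) = I ≈ 1.0*I)
K(q) = -1
-42*(-138) + K(-10) = -42*(-138) - 1 = 5796 - 1 = 5795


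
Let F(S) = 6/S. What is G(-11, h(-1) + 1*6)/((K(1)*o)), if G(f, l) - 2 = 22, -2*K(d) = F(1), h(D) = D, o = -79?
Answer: 8/79 ≈ 0.10127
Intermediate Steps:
K(d) = -3 (K(d) = -3/1 = -3)
G(f, l) = 24 (G(f, l) = 2 + 22 = 24)
G(-11, h(-1) + 1*6)/((K(1)*o)) = 24/((-3*(-79))) = 24/237 = 24*(1/237) = 8/79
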